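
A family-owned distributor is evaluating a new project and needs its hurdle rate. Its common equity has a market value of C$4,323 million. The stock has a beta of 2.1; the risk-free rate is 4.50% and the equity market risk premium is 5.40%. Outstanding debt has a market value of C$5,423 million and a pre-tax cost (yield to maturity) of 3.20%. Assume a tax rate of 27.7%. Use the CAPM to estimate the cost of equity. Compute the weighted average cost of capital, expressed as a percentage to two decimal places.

8.31%

Cost of equity via CAPM: Re = 4.5% + 2.1 × 5.4% = 15.8400%.
Total capital V = 4323 + 5423 = 9746.
Equity: weight = 4323/9746 = 0.4436; cost = 15.84%.
Debt: weight = 5423/9746 = 0.5564; after-tax cost = 3.2% × (1 − 27.7%) = 2.3136%.
WACC = 0.4436 × 15.8400% + 0.5564 × 2.3136% = 8.3135%.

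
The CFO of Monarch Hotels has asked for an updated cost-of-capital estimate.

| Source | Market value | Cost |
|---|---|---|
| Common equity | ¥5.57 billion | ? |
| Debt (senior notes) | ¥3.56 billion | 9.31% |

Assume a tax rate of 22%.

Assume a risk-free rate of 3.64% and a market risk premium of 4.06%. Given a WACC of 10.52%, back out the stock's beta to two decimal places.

Total capital V = 5.57 + 3.56 = 9.13.
Equity weight = 5.57/9.13 = 0.6101.
Senior notes weight = 3.56/9.13 = 0.3899.
Debt contribution = 0.3899 × 9.31% × (1 − 22%) = 2.8315%.
Required equity contribution = 10.52% − 2.8315% = 7.6885%  ⇒  Re = 12.6024%.
CAPM: 12.6024% = 3.64% + β × 4.06%  ⇒  β = 2.2075.

2.21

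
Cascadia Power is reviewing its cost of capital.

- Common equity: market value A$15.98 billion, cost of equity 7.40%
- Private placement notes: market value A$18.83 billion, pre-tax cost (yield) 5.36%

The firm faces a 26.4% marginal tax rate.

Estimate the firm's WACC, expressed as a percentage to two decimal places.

5.53%

Total capital V = 15.98 + 18.83 = 34.81.
Equity: weight = 15.98/34.81 = 0.4591; cost = 7.4%.
Private placement notes: weight = 18.83/34.81 = 0.5409; after-tax cost = 5.36% × (1 − 26.4%) = 3.9450%.
WACC = 0.4591 × 7.4000% + 0.5409 × 3.9450% = 5.5310%.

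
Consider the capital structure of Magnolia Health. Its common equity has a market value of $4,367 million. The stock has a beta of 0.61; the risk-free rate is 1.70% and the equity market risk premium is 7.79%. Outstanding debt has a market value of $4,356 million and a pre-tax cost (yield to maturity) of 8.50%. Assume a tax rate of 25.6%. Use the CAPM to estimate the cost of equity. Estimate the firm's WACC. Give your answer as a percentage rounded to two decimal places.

6.39%

Cost of equity via CAPM: Re = 1.7% + 0.61 × 7.79% = 6.4519%.
Total capital V = 4367 + 4356 = 8723.
Equity: weight = 4367/8723 = 0.5006; cost = 6.4519%.
Debt: weight = 4356/8723 = 0.4994; after-tax cost = 8.5% × (1 − 25.6%) = 6.3240%.
WACC = 0.5006 × 6.4519% + 0.4994 × 6.3240% = 6.3880%.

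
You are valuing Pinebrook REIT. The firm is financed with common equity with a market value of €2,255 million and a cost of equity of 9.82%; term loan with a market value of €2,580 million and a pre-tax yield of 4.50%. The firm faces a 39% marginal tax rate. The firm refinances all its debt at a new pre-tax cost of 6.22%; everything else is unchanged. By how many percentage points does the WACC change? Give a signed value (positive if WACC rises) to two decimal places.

+0.56 pp

Current WACC:
Total capital V = 2255 + 2580 = 4835.
Equity: weight = 2255/4835 = 0.4664; cost = 9.82%.
Term loan: weight = 2580/4835 = 0.5336; after-tax cost = 4.5% × (1 − 39%) = 2.7450%.
WACC = 0.4664 × 9.8200% + 0.5336 × 2.7450% = 6.0447%.
After the change:
Total capital V = 2255 + 2580 = 4835.
Equity: weight = 2255/4835 = 0.4664; cost = 9.82%.
Term loan: weight = 2580/4835 = 0.5336; after-tax cost = 6.22% × (1 − 39%) = 3.7942%.
WACC = 0.4664 × 9.8200% + 0.5336 × 3.7942% = 6.6046%.
Change in WACC = 6.6046% − 6.0447% = 0.5599 pp.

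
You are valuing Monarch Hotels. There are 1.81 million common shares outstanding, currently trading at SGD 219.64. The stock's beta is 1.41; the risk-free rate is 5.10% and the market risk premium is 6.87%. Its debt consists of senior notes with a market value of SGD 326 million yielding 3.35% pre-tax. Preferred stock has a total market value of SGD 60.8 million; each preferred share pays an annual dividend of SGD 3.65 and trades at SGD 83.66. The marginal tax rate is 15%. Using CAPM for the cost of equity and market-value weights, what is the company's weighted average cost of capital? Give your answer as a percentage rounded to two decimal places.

Cost of equity via CAPM: Re = 5.1% + 1.41 × 6.87% = 14.7867%.
Cost of preferred: Rp = 3.65 / 83.66 = 4.3629%.
Market value of equity E = 219.64 × 1.81m = 397.5484m.
Total capital V = 397.5484 + 60.8 + 326 = 784.3484.
Equity: weight = 397.5484/784.3484 = 0.5069; cost = 14.7867%.
Preferred: weight = 60.8/784.3484 = 0.0775; cost = 4.3629%.
Senior notes: weight = 326/784.3484 = 0.4156; after-tax cost = 3.35% × (1 − 15%) = 2.8475%.
WACC = 0.5069 × 14.7867% + 0.0775 × 4.3629% + 0.4156 × 2.8475% = 9.0164%.

9.02%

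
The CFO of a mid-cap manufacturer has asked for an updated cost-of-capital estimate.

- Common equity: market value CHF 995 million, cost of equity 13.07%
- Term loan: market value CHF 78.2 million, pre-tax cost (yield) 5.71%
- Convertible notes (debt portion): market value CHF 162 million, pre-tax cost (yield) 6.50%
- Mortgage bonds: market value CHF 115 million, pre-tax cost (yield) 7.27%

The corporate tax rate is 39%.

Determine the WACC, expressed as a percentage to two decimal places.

10.69%

Total capital V = 995 + 78.2 + 162 + 115 = 1350.2.
Equity: weight = 995/1350.2 = 0.7369; cost = 13.07%.
Term loan: weight = 78.2/1350.2 = 0.0579; after-tax cost = 5.71% × (1 − 39%) = 3.4831%.
Convertible notes (debt portion): weight = 162/1350.2 = 0.1200; after-tax cost = 6.5% × (1 − 39%) = 3.9650%.
Mortgage bonds: weight = 115/1350.2 = 0.0852; after-tax cost = 7.27% × (1 − 39%) = 4.4347%.
WACC = 0.7369 × 13.0700% + 0.0579 × 3.4831% + 0.1200 × 3.9650% + 0.0852 × 4.4347% = 10.6868%.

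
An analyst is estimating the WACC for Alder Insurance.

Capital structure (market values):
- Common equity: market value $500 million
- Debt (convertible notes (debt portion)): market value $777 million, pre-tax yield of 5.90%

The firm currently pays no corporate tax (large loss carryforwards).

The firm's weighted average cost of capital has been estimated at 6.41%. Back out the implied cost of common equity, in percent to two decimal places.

7.20%

Total capital V = 500 + 777 = 1277.
Equity weight = 500/1277 = 0.3915.
Convertible notes (debt portion) weight = 777/1277 = 0.6085.
Debt contribution = 0.6085 × 5.9% × (1 − 0%) = 3.5899%.
Required equity contribution = 6.41% − 3.5899% = 2.8201%.
Re = 2.8201% / 0.3915 = 7.2025%.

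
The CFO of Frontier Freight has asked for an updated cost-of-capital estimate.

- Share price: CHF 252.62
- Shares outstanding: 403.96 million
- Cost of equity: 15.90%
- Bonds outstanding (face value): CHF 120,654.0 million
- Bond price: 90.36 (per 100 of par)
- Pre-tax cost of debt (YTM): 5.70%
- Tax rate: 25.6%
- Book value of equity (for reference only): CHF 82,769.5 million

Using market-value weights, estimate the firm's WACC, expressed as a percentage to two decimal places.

Market value of equity E = 252.62 × 403.96m = 102048.3752m. Market value of debt D = 120654m × 90.36/100 = 109022.9544m.
Total capital V = 102048.3752 + 109022.9544 = 211071.3296.
Equity: weight = 102048.3752/211071.3296 = 0.4835; cost = 15.9%.
Bonds outstanding: weight = 109022.9544/211071.3296 = 0.5165; after-tax cost = 5.7% × (1 − 25.6%) = 4.2408%.
WACC = 0.4835 × 15.9000% + 0.5165 × 4.2408% = 9.8778%.

9.88%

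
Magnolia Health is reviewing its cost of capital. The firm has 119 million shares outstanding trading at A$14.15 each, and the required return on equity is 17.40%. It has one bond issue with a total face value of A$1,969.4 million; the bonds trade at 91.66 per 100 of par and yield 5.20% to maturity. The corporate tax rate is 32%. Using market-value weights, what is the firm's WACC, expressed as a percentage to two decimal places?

10.23%

Market value of equity E = 14.15 × 119m = 1683.85m. Market value of debt D = 1969.4m × 91.66/100 = 1805.15204m.
Total capital V = 1683.85 + 1805.15204 = 3489.00204.
Equity: weight = 1683.85/3489.00204 = 0.4826; cost = 17.4%.
Bonds outstanding: weight = 1805.15204/3489.00204 = 0.5174; after-tax cost = 5.2% × (1 − 32%) = 3.5360%.
WACC = 0.4826 × 17.4000% + 0.5174 × 3.5360% = 10.2270%.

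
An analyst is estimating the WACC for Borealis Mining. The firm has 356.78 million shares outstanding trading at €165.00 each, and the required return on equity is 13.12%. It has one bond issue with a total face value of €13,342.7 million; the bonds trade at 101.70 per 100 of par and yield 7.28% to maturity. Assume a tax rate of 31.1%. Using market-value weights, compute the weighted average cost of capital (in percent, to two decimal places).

Market value of equity E = 165.0 × 356.78m = 58868.7m. Market value of debt D = 13342.7m × 101.7/100 = 13569.5259m.
Total capital V = 58868.7 + 13569.5259 = 72438.2259.
Equity: weight = 58868.7/72438.2259 = 0.8127; cost = 13.12%.
Bonds outstanding: weight = 13569.5259/72438.2259 = 0.1873; after-tax cost = 7.28% × (1 − 31.1%) = 5.0159%.
WACC = 0.8127 × 13.1200% + 0.1873 × 5.0159% = 11.6019%.

11.60%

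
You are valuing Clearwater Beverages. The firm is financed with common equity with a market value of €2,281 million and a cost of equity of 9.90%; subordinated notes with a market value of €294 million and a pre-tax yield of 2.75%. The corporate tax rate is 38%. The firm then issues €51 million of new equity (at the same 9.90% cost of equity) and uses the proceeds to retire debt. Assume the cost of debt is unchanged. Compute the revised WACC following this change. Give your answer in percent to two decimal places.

9.13%

After the change:
Total capital V = 2332 + 243 = 2575.
Equity: weight = 2332/2575 = 0.9056; cost = 9.9%.
Subordinated notes: weight = 243/2575 = 0.0944; after-tax cost = 2.75% × (1 − 38%) = 1.7050%.
WACC = 0.9056 × 9.9000% + 0.0944 × 1.7050% = 9.1266%.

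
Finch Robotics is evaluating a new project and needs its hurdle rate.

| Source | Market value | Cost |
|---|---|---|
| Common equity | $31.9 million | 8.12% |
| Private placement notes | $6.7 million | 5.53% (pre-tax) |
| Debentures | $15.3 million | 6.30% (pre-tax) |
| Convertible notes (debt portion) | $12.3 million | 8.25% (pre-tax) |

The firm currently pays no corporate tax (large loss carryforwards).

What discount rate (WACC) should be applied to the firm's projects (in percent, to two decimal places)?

7.46%

Total capital V = 31.9 + 6.7 + 15.3 + 12.3 = 66.2.
Equity: weight = 31.9/66.2 = 0.4819; cost = 8.12%.
Private placement notes: weight = 6.7/66.2 = 0.1012; after-tax cost = 5.53% × (1 − 0%) = 5.5300%.
Debentures: weight = 15.3/66.2 = 0.2311; after-tax cost = 6.3% × (1 − 0%) = 6.3000%.
Convertible notes (debt portion): weight = 12.3/66.2 = 0.1858; after-tax cost = 8.25% × (1 − 0%) = 8.2500%.
WACC = 0.4819 × 8.1200% + 0.1012 × 5.5300% + 0.2311 × 6.3000% + 0.1858 × 8.2500% = 7.4614%.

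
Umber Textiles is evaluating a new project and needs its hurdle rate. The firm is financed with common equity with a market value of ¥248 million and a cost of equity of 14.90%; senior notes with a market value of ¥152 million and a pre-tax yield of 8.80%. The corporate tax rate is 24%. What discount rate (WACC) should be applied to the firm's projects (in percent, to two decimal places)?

Total capital V = 248 + 152 = 400.
Equity: weight = 248/400 = 0.6200; cost = 14.9%.
Senior notes: weight = 152/400 = 0.3800; after-tax cost = 8.8% × (1 − 24%) = 6.6880%.
WACC = 0.6200 × 14.9000% + 0.3800 × 6.6880% = 11.7794%.

11.78%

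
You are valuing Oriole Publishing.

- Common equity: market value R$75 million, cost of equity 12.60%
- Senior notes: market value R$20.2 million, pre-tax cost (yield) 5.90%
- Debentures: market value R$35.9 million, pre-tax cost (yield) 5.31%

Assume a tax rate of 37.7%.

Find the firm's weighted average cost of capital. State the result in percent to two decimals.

Total capital V = 75 + 20.2 + 35.9 = 131.1.
Equity: weight = 75/131.1 = 0.5721; cost = 12.6%.
Senior notes: weight = 20.2/131.1 = 0.1541; after-tax cost = 5.9% × (1 − 37.7%) = 3.6757%.
Debentures: weight = 35.9/131.1 = 0.2738; after-tax cost = 5.31% × (1 − 37.7%) = 3.3081%.
WACC = 0.5721 × 12.6000% + 0.1541 × 3.6757% + 0.2738 × 3.3081% = 8.6805%.

8.68%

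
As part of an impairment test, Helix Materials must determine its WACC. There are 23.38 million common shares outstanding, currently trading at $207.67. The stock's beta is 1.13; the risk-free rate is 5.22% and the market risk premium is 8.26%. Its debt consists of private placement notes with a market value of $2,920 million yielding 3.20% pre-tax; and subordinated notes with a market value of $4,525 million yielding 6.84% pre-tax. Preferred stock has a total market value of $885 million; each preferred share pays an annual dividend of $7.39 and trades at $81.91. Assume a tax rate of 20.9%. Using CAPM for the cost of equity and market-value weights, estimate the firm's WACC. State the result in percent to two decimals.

8.38%

Cost of equity via CAPM: Re = 5.22% + 1.13 × 8.26% = 14.5538%.
Cost of preferred: Rp = 7.39 / 81.91 = 9.0221%.
Market value of equity E = 207.67 × 23.38m = 4855.3246m.
Total capital V = 4855.3246 + 885 + 2920 + 4525 = 13185.3246.
Equity: weight = 4855.3246/13185.3246 = 0.3682; cost = 14.5538%.
Preferred: weight = 885/13185.3246 = 0.0671; cost = 9.0221%.
Private placement notes: weight = 2920/13185.3246 = 0.2215; after-tax cost = 3.2% × (1 − 20.9%) = 2.5312%.
Subordinated notes: weight = 4525/13185.3246 = 0.3432; after-tax cost = 6.84% × (1 − 20.9%) = 5.4104%.
WACC = 0.3682 × 14.5538% + 0.0671 × 9.0221% + 0.2215 × 2.5312% + 0.3432 × 5.4104% = 8.3821%.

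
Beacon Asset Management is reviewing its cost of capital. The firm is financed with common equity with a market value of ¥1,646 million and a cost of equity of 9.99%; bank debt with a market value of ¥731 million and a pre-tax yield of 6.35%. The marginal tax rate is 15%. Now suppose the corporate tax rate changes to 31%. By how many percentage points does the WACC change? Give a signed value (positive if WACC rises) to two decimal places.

-0.31 pp

Current WACC:
Total capital V = 1646 + 731 = 2377.
Equity: weight = 1646/2377 = 0.6925; cost = 9.99%.
Bank debt: weight = 731/2377 = 0.3075; after-tax cost = 6.35% × (1 − 15%) = 5.3975%.
WACC = 0.6925 × 9.9900% + 0.3075 × 5.3975% = 8.5777%.
After the change:
Total capital V = 1646 + 731 = 2377.
Equity: weight = 1646/2377 = 0.6925; cost = 9.99%.
Bank debt: weight = 731/2377 = 0.3075; after-tax cost = 6.35% × (1 − 31%) = 4.3815%.
WACC = 0.6925 × 9.9900% + 0.3075 × 4.3815% = 8.2652%.
Change in WACC = 8.2652% − 8.5777% = -0.3125 pp.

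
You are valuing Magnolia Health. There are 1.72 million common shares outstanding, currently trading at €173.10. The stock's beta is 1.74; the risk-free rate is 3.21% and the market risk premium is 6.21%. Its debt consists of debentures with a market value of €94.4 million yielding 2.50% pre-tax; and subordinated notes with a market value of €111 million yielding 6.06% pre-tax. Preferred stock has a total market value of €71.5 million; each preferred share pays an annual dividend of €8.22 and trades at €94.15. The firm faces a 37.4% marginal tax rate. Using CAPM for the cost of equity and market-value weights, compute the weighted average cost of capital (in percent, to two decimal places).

9.34%

Cost of equity via CAPM: Re = 3.21% + 1.74 × 6.21% = 14.0154%.
Cost of preferred: Rp = 8.22 / 94.15 = 8.7307%.
Market value of equity E = 173.1 × 1.72m = 297.732m.
Total capital V = 297.732 + 71.5 + 94.4 + 111 = 574.632.
Equity: weight = 297.732/574.632 = 0.5181; cost = 14.0154%.
Preferred: weight = 71.5/574.632 = 0.1244; cost = 8.7307%.
Debentures: weight = 94.4/574.632 = 0.1643; after-tax cost = 2.5% × (1 − 37.4%) = 1.5650%.
Subordinated notes: weight = 111/574.632 = 0.1932; after-tax cost = 6.06% × (1 − 37.4%) = 3.7936%.
WACC = 0.5181 × 14.0154% + 0.1244 × 8.7307% + 0.1643 × 1.5650% + 0.1932 × 3.7936% = 9.3380%.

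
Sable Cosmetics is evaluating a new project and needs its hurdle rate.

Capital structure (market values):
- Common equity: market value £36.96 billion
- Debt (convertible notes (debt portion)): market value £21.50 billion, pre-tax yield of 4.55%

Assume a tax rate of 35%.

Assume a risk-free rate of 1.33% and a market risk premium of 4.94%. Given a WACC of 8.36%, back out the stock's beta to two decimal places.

Total capital V = 36.96 + 21.5 = 58.46.
Equity weight = 36.96/58.46 = 0.6322.
Convertible notes (debt portion) weight = 21.5/58.46 = 0.3678.
Debt contribution = 0.3678 × 4.55% × (1 − 35%) = 1.0877%.
Required equity contribution = 8.36% − 1.0877% = 7.2723%  ⇒  Re = 11.5027%.
CAPM: 11.5027% = 1.33% + β × 4.94%  ⇒  β = 2.0592.

2.06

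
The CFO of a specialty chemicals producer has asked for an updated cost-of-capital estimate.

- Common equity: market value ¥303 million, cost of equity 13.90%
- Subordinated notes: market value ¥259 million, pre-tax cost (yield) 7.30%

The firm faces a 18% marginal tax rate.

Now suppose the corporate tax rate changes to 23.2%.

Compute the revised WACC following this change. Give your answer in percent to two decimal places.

After the change:
Total capital V = 303 + 259 = 562.
Equity: weight = 303/562 = 0.5391; cost = 13.9%.
Subordinated notes: weight = 259/562 = 0.4609; after-tax cost = 7.3% × (1 − 23.2%) = 5.6064%.
WACC = 0.5391 × 13.9000% + 0.4609 × 5.6064% = 10.0779%.

10.08%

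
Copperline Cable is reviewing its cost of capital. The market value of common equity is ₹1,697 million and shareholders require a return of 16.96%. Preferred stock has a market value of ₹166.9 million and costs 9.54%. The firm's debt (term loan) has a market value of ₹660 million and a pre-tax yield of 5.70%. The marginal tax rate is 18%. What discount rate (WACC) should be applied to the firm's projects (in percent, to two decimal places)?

Total capital V = 1697 + 166.9 + 660 = 2523.9.
Equity: weight = 1697/2523.9 = 0.6724; cost = 16.96%.
Preferred: weight = 166.9/2523.9 = 0.0661; cost = 9.54%.
Term loan: weight = 660/2523.9 = 0.2615; after-tax cost = 5.7% × (1 − 18%) = 4.6740%.
WACC = 0.6724 × 16.9600% + 0.0661 × 9.5400% + 0.2615 × 4.6740% = 13.2565%.

13.26%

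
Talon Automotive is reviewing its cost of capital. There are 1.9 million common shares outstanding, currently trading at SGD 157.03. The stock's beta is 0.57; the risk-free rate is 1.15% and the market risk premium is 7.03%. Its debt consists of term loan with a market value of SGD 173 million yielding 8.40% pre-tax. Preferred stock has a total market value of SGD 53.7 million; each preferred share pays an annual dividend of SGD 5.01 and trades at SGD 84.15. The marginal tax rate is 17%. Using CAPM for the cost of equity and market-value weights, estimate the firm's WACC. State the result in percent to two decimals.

Cost of equity via CAPM: Re = 1.15% + 0.57 × 7.03% = 5.1571%.
Cost of preferred: Rp = 5.01 / 84.15 = 5.9537%.
Market value of equity E = 157.03 × 1.9m = 298.357m.
Total capital V = 298.357 + 53.7 + 173 = 525.057.
Equity: weight = 298.357/525.057 = 0.5682; cost = 5.1571%.
Preferred: weight = 53.7/525.057 = 0.1023; cost = 5.9537%.
Term loan: weight = 173/525.057 = 0.3295; after-tax cost = 8.4% × (1 − 17%) = 6.9720%.
WACC = 0.5682 × 5.1571% + 0.1023 × 5.9537% + 0.3295 × 6.9720% = 5.8366%.

5.84%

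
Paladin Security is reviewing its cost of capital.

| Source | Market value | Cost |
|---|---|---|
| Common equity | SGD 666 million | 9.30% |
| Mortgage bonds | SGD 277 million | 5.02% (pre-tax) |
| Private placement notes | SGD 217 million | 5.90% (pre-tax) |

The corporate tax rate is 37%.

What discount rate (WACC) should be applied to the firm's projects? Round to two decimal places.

6.79%

Total capital V = 666 + 277 + 217 = 1160.
Equity: weight = 666/1160 = 0.5741; cost = 9.3%.
Mortgage bonds: weight = 277/1160 = 0.2388; after-tax cost = 5.02% × (1 − 37%) = 3.1626%.
Private placement notes: weight = 217/1160 = 0.1871; after-tax cost = 5.9% × (1 − 37%) = 3.7170%.
WACC = 0.5741 × 9.3000% + 0.2388 × 3.1626% + 0.1871 × 3.7170% = 6.7900%.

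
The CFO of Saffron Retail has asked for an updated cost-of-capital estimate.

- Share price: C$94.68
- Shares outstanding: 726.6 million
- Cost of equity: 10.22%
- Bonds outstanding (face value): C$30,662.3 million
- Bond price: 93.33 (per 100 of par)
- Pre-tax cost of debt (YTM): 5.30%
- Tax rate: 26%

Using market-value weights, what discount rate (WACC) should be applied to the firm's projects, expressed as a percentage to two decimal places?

8.37%

Market value of equity E = 94.68 × 726.6m = 68794.488m. Market value of debt D = 30662.3m × 93.33/100 = 28617.12459m.
Total capital V = 68794.488 + 28617.12459 = 97411.61259.
Equity: weight = 68794.488/97411.61259 = 0.7062; cost = 10.22%.
Bonds outstanding: weight = 28617.12459/97411.61259 = 0.2938; after-tax cost = 5.3% × (1 − 26%) = 3.9220%.
WACC = 0.7062 × 10.2200% + 0.2938 × 3.9220% = 8.3698%.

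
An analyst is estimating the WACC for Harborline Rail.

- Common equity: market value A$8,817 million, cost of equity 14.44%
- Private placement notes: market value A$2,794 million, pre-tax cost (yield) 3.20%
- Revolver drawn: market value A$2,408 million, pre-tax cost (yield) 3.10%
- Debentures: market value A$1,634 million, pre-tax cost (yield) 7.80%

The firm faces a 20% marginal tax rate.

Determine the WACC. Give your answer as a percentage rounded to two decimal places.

Total capital V = 8817 + 2794 + 2408 + 1634 = 15653.
Equity: weight = 8817/15653 = 0.5633; cost = 14.44%.
Private placement notes: weight = 2794/15653 = 0.1785; after-tax cost = 3.2% × (1 − 20%) = 2.5600%.
Revolver drawn: weight = 2408/15653 = 0.1538; after-tax cost = 3.1% × (1 − 20%) = 2.4800%.
Debentures: weight = 1634/15653 = 0.1044; after-tax cost = 7.8% × (1 − 20%) = 6.2400%.
WACC = 0.5633 × 14.4400% + 0.1785 × 2.5600% + 0.1538 × 2.4800% + 0.1044 × 6.2400% = 9.6236%.

9.62%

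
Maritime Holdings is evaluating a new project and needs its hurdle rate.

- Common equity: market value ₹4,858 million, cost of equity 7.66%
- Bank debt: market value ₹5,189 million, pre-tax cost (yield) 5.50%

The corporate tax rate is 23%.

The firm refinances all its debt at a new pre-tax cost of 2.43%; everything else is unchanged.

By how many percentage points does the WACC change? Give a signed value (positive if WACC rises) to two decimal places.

Current WACC:
Total capital V = 4858 + 5189 = 10047.
Equity: weight = 4858/10047 = 0.4835; cost = 7.66%.
Bank debt: weight = 5189/10047 = 0.5165; after-tax cost = 5.5% × (1 − 23%) = 4.2350%.
WACC = 0.4835 × 7.6600% + 0.5165 × 4.2350% = 5.8911%.
After the change:
Total capital V = 4858 + 5189 = 10047.
Equity: weight = 4858/10047 = 0.4835; cost = 7.66%.
Bank debt: weight = 5189/10047 = 0.5165; after-tax cost = 2.43% × (1 − 23%) = 1.8711%.
WACC = 0.4835 × 7.6600% + 0.5165 × 1.8711% = 4.6702%.
Change in WACC = 4.6702% − 5.8911% = -1.2209 pp.

-1.22 pp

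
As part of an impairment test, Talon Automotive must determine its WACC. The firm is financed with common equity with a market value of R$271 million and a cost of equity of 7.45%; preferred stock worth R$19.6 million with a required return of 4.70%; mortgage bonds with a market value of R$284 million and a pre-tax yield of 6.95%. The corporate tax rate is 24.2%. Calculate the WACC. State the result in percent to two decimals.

6.28%

Total capital V = 271 + 19.6 + 284 = 574.6.
Equity: weight = 271/574.6 = 0.4716; cost = 7.45%.
Preferred: weight = 19.6/574.6 = 0.0341; cost = 4.7%.
Mortgage bonds: weight = 284/574.6 = 0.4943; after-tax cost = 6.95% × (1 − 24.2%) = 5.2681%.
WACC = 0.4716 × 7.4500% + 0.0341 × 4.7000% + 0.4943 × 5.2681% = 6.2778%.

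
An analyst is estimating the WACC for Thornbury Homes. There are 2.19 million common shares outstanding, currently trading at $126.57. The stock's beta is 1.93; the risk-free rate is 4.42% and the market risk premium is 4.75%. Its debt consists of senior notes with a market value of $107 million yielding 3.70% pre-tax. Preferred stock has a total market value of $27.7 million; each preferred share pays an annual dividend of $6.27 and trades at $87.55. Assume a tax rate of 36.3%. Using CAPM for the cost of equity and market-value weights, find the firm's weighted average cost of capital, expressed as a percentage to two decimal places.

Cost of equity via CAPM: Re = 4.42% + 1.93 × 4.75% = 13.5875%.
Cost of preferred: Rp = 6.27 / 87.55 = 7.1616%.
Market value of equity E = 126.57 × 2.19m = 277.1883m.
Total capital V = 277.1883 + 27.7 + 107 = 411.8883.
Equity: weight = 277.1883/411.8883 = 0.6730; cost = 13.5875%.
Preferred: weight = 27.7/411.8883 = 0.0673; cost = 7.1616%.
Senior notes: weight = 107/411.8883 = 0.2598; after-tax cost = 3.7% × (1 − 36.3%) = 2.3569%.
WACC = 0.6730 × 13.5875% + 0.0673 × 7.1616% + 0.2598 × 2.3569% = 10.2379%.

10.24%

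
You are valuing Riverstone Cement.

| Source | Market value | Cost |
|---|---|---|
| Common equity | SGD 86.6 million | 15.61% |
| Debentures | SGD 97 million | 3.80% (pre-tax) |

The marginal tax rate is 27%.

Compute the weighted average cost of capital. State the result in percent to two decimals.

Total capital V = 86.6 + 97 = 183.6.
Equity: weight = 86.6/183.6 = 0.4717; cost = 15.61%.
Debentures: weight = 97/183.6 = 0.5283; after-tax cost = 3.8% × (1 − 27%) = 2.7740%.
WACC = 0.4717 × 15.6100% + 0.5283 × 2.7740% = 8.8285%.

8.83%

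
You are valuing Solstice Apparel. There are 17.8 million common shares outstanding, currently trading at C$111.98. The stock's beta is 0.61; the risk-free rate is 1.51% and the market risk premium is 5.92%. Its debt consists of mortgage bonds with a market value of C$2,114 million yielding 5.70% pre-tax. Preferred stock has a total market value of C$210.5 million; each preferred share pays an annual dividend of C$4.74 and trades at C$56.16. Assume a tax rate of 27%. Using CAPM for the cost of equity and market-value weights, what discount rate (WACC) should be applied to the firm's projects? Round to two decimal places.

Cost of equity via CAPM: Re = 1.51% + 0.61 × 5.92% = 5.1212%.
Cost of preferred: Rp = 4.74 / 56.16 = 8.4402%.
Market value of equity E = 111.98 × 17.8m = 1993.244m.
Total capital V = 1993.244 + 210.5 + 2114 = 4317.744.
Equity: weight = 1993.244/4317.744 = 0.4616; cost = 5.1212%.
Preferred: weight = 210.5/4317.744 = 0.0488; cost = 8.4402%.
Mortgage bonds: weight = 2114/4317.744 = 0.4896; after-tax cost = 5.7% × (1 − 27%) = 4.1610%.
WACC = 0.4616 × 5.1212% + 0.0488 × 8.4402% + 0.4896 × 4.1610% = 4.8129%.

4.81%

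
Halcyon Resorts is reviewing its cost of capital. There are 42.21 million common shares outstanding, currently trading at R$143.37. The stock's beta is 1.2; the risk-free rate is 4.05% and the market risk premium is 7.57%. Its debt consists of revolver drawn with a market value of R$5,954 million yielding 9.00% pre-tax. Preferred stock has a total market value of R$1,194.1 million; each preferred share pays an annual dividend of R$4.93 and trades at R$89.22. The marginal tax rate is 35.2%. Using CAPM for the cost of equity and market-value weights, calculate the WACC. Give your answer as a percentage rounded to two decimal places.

9.15%

Cost of equity via CAPM: Re = 4.05% + 1.2 × 7.57% = 13.1340%.
Cost of preferred: Rp = 4.93 / 89.22 = 5.5257%.
Market value of equity E = 143.37 × 42.21m = 6051.6477m.
Total capital V = 6051.6477 + 1194.1 + 5954 = 13199.7477.
Equity: weight = 6051.6477/13199.7477 = 0.4585; cost = 13.134%.
Preferred: weight = 1194.1/13199.7477 = 0.0905; cost = 5.5257%.
Revolver drawn: weight = 5954/13199.7477 = 0.4511; after-tax cost = 9% × (1 − 35.2%) = 5.8320%.
WACC = 0.4585 × 13.1340% + 0.0905 × 5.5257% + 0.4511 × 5.8320% = 9.1520%.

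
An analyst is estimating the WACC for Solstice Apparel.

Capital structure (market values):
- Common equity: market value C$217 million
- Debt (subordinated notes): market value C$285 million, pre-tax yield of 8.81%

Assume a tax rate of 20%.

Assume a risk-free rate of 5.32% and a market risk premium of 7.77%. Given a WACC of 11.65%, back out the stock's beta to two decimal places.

Total capital V = 217 + 285 = 502.
Equity weight = 217/502 = 0.4323.
Subordinated notes weight = 285/502 = 0.5677.
Debt contribution = 0.5677 × 8.81% × (1 − 20%) = 4.0014%.
Required equity contribution = 11.65% − 4.0014% = 7.6486%  ⇒  Re = 17.6941%.
CAPM: 17.6941% = 5.32% + β × 7.77%  ⇒  β = 1.5925.

1.59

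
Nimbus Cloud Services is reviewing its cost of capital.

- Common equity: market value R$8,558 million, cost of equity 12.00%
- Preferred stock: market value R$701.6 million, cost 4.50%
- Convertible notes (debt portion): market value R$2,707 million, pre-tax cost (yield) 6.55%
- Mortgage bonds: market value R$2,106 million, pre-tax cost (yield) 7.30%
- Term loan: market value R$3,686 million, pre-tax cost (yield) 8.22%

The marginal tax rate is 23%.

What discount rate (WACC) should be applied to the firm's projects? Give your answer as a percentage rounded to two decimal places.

Total capital V = 8558 + 701.6 + 2707 + 2106 + 3686 = 17758.6.
Equity: weight = 8558/17758.6 = 0.4819; cost = 12%.
Preferred: weight = 701.6/17758.6 = 0.0395; cost = 4.5%.
Convertible notes (debt portion): weight = 2707/17758.6 = 0.1524; after-tax cost = 6.55% × (1 − 23%) = 5.0435%.
Mortgage bonds: weight = 2106/17758.6 = 0.1186; after-tax cost = 7.3% × (1 − 23%) = 5.6210%.
Term loan: weight = 3686/17758.6 = 0.2076; after-tax cost = 8.22% × (1 − 23%) = 6.3294%.
WACC = 0.4819 × 12.0000% + 0.0395 × 4.5000% + 0.1524 × 5.0435% + 0.1186 × 5.6210% + 0.2076 × 6.3294% = 8.7098%.

8.71%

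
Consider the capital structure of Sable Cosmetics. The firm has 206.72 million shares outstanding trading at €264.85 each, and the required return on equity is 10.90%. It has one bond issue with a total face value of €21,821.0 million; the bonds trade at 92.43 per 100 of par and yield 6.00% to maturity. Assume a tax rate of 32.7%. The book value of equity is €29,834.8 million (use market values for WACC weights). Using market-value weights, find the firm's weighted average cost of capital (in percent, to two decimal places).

Market value of equity E = 264.85 × 206.72m = 54749.792m. Market value of debt D = 21821m × 92.43/100 = 20169.1503m.
Total capital V = 54749.792 + 20169.1503 = 74918.9423.
Equity: weight = 54749.792/74918.9423 = 0.7308; cost = 10.9%.
Bonds outstanding: weight = 20169.1503/74918.9423 = 0.2692; after-tax cost = 6% × (1 − 32.7%) = 4.0380%.
WACC = 0.7308 × 10.9000% + 0.2692 × 4.0380% = 9.0527%.

9.05%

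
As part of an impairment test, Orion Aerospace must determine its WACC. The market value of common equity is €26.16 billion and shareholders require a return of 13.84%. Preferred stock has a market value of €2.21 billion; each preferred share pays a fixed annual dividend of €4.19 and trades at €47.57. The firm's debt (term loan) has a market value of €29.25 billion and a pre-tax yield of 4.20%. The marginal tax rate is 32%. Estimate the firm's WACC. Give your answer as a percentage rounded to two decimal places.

8.07%

Cost of preferred: Rp = 4.19 / 47.57 = 8.8081%.
Total capital V = 26.16 + 2.21 + 29.25 = 57.62.
Equity: weight = 26.16/57.62 = 0.4540; cost = 13.84%.
Preferred: weight = 2.21/57.62 = 0.0384; cost = 8.8081%.
Term loan: weight = 29.25/57.62 = 0.5076; after-tax cost = 4.2% × (1 − 32%) = 2.8560%.
WACC = 0.4540 × 13.8400% + 0.0384 × 8.8081% + 0.5076 × 2.8560% = 8.0711%.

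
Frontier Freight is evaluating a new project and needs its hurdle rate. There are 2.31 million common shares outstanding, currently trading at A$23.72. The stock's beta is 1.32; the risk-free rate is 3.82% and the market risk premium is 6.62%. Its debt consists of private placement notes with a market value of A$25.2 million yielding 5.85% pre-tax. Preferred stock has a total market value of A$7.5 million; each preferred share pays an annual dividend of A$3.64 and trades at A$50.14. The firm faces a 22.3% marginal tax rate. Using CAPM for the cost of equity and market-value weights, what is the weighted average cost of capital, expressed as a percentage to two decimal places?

9.80%

Cost of equity via CAPM: Re = 3.82% + 1.32 × 6.62% = 12.5584%.
Cost of preferred: Rp = 3.64 / 50.14 = 7.2597%.
Market value of equity E = 23.72 × 2.31m = 54.7932m.
Total capital V = 54.7932 + 7.5 + 25.2 = 87.4932.
Equity: weight = 54.7932/87.4932 = 0.6263; cost = 12.5584%.
Preferred: weight = 7.5/87.4932 = 0.0857; cost = 7.2597%.
Private placement notes: weight = 25.2/87.4932 = 0.2880; after-tax cost = 5.85% × (1 − 22.3%) = 4.5454%.
WACC = 0.6263 × 12.5584% + 0.0857 × 7.2597% + 0.2880 × 4.5454% = 9.7963%.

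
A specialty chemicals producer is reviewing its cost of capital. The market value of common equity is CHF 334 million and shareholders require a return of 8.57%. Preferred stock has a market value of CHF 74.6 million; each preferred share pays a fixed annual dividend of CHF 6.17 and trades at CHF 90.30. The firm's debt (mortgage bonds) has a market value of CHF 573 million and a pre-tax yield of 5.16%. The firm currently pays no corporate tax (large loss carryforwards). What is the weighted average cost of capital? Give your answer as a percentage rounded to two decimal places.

Cost of preferred: Rp = 6.17 / 90.3 = 6.8328%.
Total capital V = 334 + 74.6 + 573 = 981.6.
Equity: weight = 334/981.6 = 0.3403; cost = 8.57%.
Preferred: weight = 74.6/981.6 = 0.0760; cost = 6.8328%.
Mortgage bonds: weight = 573/981.6 = 0.5837; after-tax cost = 5.16% × (1 − 0%) = 5.1600%.
WACC = 0.3403 × 8.5700% + 0.0760 × 6.8328% + 0.5837 × 5.1600% = 6.4474%.

6.45%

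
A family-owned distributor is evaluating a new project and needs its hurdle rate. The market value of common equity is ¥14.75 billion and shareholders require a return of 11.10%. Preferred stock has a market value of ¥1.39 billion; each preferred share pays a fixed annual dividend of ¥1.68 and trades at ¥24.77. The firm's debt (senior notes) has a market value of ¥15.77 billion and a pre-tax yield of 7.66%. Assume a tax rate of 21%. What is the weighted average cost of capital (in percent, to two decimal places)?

Cost of preferred: Rp = 1.68 / 24.77 = 6.7824%.
Total capital V = 14.75 + 1.39 + 15.77 = 31.91.
Equity: weight = 14.75/31.91 = 0.4622; cost = 11.1%.
Preferred: weight = 1.39/31.91 = 0.0436; cost = 6.7824%.
Senior notes: weight = 15.77/31.91 = 0.4942; after-tax cost = 7.66% × (1 − 21%) = 6.0514%.
WACC = 0.4622 × 11.1000% + 0.0436 × 6.7824% + 0.4942 × 6.0514% = 8.4169%.

8.42%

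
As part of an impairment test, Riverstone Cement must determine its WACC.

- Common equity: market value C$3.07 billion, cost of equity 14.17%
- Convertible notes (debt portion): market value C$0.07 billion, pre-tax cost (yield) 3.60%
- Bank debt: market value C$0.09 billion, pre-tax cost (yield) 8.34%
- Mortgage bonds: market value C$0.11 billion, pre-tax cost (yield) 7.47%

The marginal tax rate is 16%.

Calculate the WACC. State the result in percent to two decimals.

13.48%

Total capital V = 3.07 + 0.07 + 0.09 + 0.11 = 3.34.
Equity: weight = 3.07/3.34 = 0.9192; cost = 14.17%.
Convertible notes (debt portion): weight = 0.07/3.34 = 0.0210; after-tax cost = 3.6% × (1 − 16%) = 3.0240%.
Bank debt: weight = 0.09/3.34 = 0.0269; after-tax cost = 8.34% × (1 − 16%) = 7.0056%.
Mortgage bonds: weight = 0.11/3.34 = 0.0329; after-tax cost = 7.47% × (1 − 16%) = 6.2748%.
WACC = 0.9192 × 14.1700% + 0.0210 × 3.0240% + 0.0269 × 7.0056% + 0.0329 × 6.2748% = 13.4833%.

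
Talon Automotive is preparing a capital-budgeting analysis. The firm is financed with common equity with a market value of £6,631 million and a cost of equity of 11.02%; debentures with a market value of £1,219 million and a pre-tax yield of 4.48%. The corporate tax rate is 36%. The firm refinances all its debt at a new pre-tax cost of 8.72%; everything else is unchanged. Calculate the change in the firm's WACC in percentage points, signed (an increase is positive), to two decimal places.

+0.42 pp

Current WACC:
Total capital V = 6631 + 1219 = 7850.
Equity: weight = 6631/7850 = 0.8447; cost = 11.02%.
Debentures: weight = 1219/7850 = 0.1553; after-tax cost = 4.48% × (1 − 36%) = 2.8672%.
WACC = 0.8447 × 11.0200% + 0.1553 × 2.8672% = 9.7540%.
After the change:
Total capital V = 6631 + 1219 = 7850.
Equity: weight = 6631/7850 = 0.8447; cost = 11.02%.
Debentures: weight = 1219/7850 = 0.1553; after-tax cost = 8.72% × (1 − 36%) = 5.5808%.
WACC = 0.8447 × 11.0200% + 0.1553 × 5.5808% = 10.1754%.
Change in WACC = 10.1754% − 9.7540% = 0.4214 pp.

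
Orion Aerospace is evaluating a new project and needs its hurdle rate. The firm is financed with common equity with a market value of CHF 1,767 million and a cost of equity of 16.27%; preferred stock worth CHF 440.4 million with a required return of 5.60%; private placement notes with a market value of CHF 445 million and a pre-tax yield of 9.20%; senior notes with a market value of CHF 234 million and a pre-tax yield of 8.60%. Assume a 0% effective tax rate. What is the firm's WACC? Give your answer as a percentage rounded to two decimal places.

Total capital V = 1767 + 440.4 + 445 + 234 = 2886.4.
Equity: weight = 1767/2886.4 = 0.6122; cost = 16.27%.
Preferred: weight = 440.4/2886.4 = 0.1526; cost = 5.6%.
Private placement notes: weight = 445/2886.4 = 0.1542; after-tax cost = 9.2% × (1 − 0%) = 9.2000%.
Senior notes: weight = 234/2886.4 = 0.0811; after-tax cost = 8.6% × (1 − 0%) = 8.6000%.
WACC = 0.6122 × 16.2700% + 0.1526 × 5.6000% + 0.1542 × 9.2000% + 0.0811 × 8.6000% = 12.9302%.

12.93%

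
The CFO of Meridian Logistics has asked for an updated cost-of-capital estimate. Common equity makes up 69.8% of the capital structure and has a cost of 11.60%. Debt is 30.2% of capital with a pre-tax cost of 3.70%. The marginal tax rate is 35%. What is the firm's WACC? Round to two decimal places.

After-tax cost of debt = 3.7% × (1 − 35%) = 2.4050%.
WACC = 0.698 × 11.6000% + 0.302 × 2.4050% = 8.8231%.

8.82%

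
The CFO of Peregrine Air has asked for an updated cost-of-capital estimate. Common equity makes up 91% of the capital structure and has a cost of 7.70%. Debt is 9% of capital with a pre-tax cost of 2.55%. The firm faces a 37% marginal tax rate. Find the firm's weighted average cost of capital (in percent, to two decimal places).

After-tax cost of debt = 2.55% × (1 − 37%) = 1.6065%.
WACC = 0.910 × 7.7000% + 0.090 × 1.6065% = 7.1516%.

7.15%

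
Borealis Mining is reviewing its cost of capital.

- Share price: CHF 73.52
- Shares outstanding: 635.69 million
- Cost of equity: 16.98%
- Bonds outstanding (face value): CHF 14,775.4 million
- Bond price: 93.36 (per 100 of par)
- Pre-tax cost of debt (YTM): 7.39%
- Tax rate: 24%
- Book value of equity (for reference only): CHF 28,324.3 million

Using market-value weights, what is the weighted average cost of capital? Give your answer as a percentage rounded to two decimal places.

Market value of equity E = 73.52 × 635.69m = 46735.9288m. Market value of debt D = 14775.4m × 93.36/100 = 13794.31344m.
Total capital V = 46735.9288 + 13794.31344 = 60530.24224.
Equity: weight = 46735.9288/60530.24224 = 0.7721; cost = 16.98%.
Bonds outstanding: weight = 13794.31344/60530.24224 = 0.2279; after-tax cost = 7.39% × (1 − 24%) = 5.6164%.
WACC = 0.7721 × 16.9800% + 0.2279 × 5.6164% = 14.3903%.

14.39%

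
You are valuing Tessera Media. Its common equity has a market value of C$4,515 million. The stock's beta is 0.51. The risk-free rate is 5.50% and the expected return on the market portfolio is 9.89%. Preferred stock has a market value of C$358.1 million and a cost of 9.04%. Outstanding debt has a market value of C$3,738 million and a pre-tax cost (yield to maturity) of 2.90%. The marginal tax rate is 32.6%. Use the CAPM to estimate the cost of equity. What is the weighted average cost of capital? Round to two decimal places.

5.28%

Market risk premium = 9.89% − 5.5% = 4.39%.
Cost of equity via CAPM: Re = 5.5% + 0.51 × 4.39% = 7.7389%.
Total capital V = 4515 + 358.1 + 3738 = 8611.1.
Equity: weight = 4515/8611.1 = 0.5243; cost = 7.7389%.
Preferred: weight = 358.1/8611.1 = 0.0416; cost = 9.04%.
Debt: weight = 3738/8611.1 = 0.4341; after-tax cost = 2.9% × (1 − 32.6%) = 1.9546%.
WACC = 0.5243 × 7.7389% + 0.0416 × 9.0400% + 0.4341 × 1.9546% = 5.2821%.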